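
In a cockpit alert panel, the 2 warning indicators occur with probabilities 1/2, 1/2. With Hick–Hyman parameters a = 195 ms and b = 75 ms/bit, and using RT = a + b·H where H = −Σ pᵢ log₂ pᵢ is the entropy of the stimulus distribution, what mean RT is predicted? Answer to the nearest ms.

270 ms

H = −Σ pᵢ log₂ pᵢ = 0.5·1 + 0.5·1 = 1.000 bits.
RT = 195 + 75 × 1.000 = 270.00 ms.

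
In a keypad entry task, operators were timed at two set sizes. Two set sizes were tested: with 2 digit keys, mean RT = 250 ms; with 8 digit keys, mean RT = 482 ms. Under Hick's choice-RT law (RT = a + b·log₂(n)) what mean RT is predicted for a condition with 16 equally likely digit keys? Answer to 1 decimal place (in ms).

Solve the two-equation system in a and b:
  b = (482 − 250) / (log₂ 8 − log₂ 2) = 232 / (3 − 1) = 116.000 ms/bit
  a = 250 − 116.000 × 1 = 134.000 ms
Then RT(16) = 134.000 + 116.000 × log₂ 16 = 134.000 + 116.000 × 4 ≈ 598.000 ms.

598.0 ms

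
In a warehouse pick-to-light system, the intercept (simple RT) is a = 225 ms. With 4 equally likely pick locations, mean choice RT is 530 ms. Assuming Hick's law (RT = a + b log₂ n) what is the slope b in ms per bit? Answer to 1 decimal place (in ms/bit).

152.5 ms/bit

b = (530 − 225) / log₂(4) = 305 / 2 = 152.500 ms/bit.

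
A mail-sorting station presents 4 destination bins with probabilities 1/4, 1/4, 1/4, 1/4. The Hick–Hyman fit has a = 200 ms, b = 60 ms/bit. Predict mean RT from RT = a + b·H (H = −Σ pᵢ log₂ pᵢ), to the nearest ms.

320 ms

Each term −pᵢ log₂ pᵢ: 0.25·2 + 0.25·2 + 0.25·2 + 0.25·2; summed, H = 2.000 bits.
Mean RT = a + bH = 200 + 60·2.000 = 320.00 ms.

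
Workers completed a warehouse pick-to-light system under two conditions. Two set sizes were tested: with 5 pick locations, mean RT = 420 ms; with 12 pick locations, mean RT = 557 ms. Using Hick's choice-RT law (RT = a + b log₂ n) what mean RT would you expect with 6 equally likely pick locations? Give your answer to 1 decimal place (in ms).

Solve the two-equation system in a and b:
  b = (557 − 420) / (log₂ 12 − log₂ 5) = 137 / (3.5850 − 2.3219) = 108.469 ms/bit
  a = 420 − 108.469 × 2.3219 = 168.143 ms
Then RT(6) = 168.143 + 108.469 × log₂ 6 = 168.143 + 108.469 × 2.5850 ≈ 448.531 ms.

448.5 ms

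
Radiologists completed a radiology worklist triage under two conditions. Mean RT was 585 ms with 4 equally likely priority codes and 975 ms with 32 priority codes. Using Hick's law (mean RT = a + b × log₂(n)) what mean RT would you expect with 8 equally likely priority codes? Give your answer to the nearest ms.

RT is linear in log₂ n, so two points fix the line:
  b = (975 − 585) / (log₂ 32 − log₂ 4) = 390 / (5 − 2) = 130 ms/bit
  a = 585 − 130 × 2 = 325 ms
Then RT(8) = 325 + 130 × log₂ 8 = 325 + 130 × 3 ≈ 715.000 ms.

715 ms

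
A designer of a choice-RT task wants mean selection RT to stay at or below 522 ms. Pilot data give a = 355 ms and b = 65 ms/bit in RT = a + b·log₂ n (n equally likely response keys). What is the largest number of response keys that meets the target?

65·log₂ n ≤ 522 − 355 = 167, giving log₂ n ≤ 2.5692 and n ≤ 5.935. The largest whole number is 5.

5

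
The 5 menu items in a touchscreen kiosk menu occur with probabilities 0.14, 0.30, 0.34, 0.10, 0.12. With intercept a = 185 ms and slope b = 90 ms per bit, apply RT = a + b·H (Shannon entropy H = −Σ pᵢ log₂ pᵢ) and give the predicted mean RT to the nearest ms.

378 ms

Entropy contributions −pᵢ log₂ pᵢ: 0.3971, 0.5211, 0.5292, 0.3322, 0.3671; sum H = 2.1466 bits.
RT = a + bH = 185 + 90·2.1466 = 378.20 ms.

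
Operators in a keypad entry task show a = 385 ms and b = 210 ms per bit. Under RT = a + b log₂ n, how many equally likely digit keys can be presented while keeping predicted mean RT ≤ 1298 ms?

Set 385 + 210·log₂ n ≤ 1298 → log₂ n ≤ (1298 − 385)/210 = 4.3476.
So n ≤ 2^4.3476 = 20.359; the largest integer n is 20.

20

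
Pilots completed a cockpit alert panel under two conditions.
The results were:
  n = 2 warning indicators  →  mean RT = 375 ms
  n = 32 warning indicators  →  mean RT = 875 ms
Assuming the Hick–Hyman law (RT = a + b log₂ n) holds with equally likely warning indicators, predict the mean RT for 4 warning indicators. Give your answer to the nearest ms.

Fit slope and intercept:
  b = (875 − 375) / (log₂ 32 − log₂ 2) = 500 / (5 − 1) = 125 ms/bit
  a = 375 − 125 × 1 = 250 ms
Then RT(4) = 250 + 125 × log₂ 4 = 250 + 125 × 2 ≈ 500.000 ms.

500 ms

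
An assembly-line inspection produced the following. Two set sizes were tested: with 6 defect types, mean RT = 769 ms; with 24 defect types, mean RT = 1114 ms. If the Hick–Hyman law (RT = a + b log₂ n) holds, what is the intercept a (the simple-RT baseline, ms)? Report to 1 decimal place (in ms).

Slope: b = (1114 − 769) / (log₂ 24 − log₂ 6) = 345/2.0000 = 172.500 ms/bit.
a = RT₁ − b·log₂ n₁ = 769 − 172.500 × 2.5850 = 323.094 ms.

323.1 ms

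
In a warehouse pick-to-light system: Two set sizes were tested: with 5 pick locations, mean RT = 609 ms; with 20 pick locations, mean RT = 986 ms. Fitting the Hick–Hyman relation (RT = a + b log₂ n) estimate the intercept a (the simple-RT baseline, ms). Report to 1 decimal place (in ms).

171.3 ms

b = (RT₂ − RT₁)/(log₂ n₂ − log₂ n₁) = (986 − 609)/(4.3219 − 2.3219) = 188.500 ms/bit.
a = RT₁ − b·log₂ n₁ = 609 − 188.500 × 2.3219 = 171.317 ms.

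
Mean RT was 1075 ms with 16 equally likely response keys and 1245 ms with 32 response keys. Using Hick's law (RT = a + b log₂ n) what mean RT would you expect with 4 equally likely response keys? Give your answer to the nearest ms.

735 ms

With log₂ n on the abscissa the relation is linear; from the two conditions:
  b = (1245 − 1075) / (log₂ 32 − log₂ 16) = 170 / (5 − 4) = 170 ms/bit
  a = 1075 − 170 × 4 = 395 ms
Then RT(4) = 395 + 170 × log₂ 4 = 395 + 170 × 2 ≈ 735.000 ms.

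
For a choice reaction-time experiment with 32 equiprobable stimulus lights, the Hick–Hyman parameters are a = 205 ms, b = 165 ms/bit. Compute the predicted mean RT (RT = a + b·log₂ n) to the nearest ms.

1030 ms

log₂(32) = 5 bits, so RT = 205 + 165 × 5 ≈ 1030.000 ms.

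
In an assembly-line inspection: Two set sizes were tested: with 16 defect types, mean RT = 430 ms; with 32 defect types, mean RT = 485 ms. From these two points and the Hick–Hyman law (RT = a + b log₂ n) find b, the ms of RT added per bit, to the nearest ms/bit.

Slope: b = (485 − 430) / (log₂ 32 − log₂ 16) = 55/1.0000 = 55 ms/bit.

55 ms/bit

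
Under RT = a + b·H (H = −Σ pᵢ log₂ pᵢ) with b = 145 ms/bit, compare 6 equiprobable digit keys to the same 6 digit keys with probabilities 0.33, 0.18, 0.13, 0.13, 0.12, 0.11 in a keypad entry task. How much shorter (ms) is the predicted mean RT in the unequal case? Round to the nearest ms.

The RT saving is b·ΔH. Equiprobable H₀ = log₂(6) = 2.5850 bits; with the given probabilities H = 2.4558 bits.
b·(H₀ − H) = 145 × (2.5850 − 2.4558) = 18.73 ms.

19 ms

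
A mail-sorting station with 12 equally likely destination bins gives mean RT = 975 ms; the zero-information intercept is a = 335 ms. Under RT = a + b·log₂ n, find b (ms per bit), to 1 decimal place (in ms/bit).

12 alternatives carry log₂ 12 = 3.5850 bits; the choice cost is 975 − 335 = 640 ms, so b = 640/3.5850 = 178.523 ms/bit.

178.5 ms/bit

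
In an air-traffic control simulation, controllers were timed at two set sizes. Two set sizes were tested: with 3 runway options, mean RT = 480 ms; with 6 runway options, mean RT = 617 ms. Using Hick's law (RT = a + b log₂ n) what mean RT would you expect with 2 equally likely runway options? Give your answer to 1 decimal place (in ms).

399.9 ms

RT is linear in log₂ n, so two points fix the line:
  b = (617 − 480) / (log₂ 6 − log₂ 3) = 137 / (2.5850 − 1.5850) = 137.000 ms/bit
  a = 480 − 137.000 × 1.5850 = 262.860 ms
Then RT(2) = 262.860 + 137.000 × log₂ 2 = 262.860 + 137.000 × 1 ≈ 399.860 ms.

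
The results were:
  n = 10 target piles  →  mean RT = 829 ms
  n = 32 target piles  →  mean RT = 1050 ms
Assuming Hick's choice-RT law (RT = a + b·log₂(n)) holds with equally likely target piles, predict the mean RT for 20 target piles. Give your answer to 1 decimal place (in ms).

960.7 ms

Solve the two-equation system in a and b:
  b = (1050 − 829) / (log₂ 32 − log₂ 10) = 221 / (5 − 3.3219) = 131.699 ms/bit
  a = 829 − 131.699 × 3.3219 = 391.506 ms
Then RT(20) = 391.506 + 131.699 × log₂ 20 = 391.506 + 131.699 × 4.3219 ≈ 960.699 ms.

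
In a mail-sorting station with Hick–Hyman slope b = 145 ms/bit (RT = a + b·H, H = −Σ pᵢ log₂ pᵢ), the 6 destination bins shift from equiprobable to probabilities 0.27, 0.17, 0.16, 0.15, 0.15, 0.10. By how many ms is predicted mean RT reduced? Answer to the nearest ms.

Equiprobable entropy H₀ = log₂ 6 = 2.5850 bits.
Skewed entropy H = −Σ pᵢ log₂ pᵢ = 2.5209 bits.
ΔRT = b·(H₀ − H) = 145 × 0.0641 = 9.29 ms.

9 ms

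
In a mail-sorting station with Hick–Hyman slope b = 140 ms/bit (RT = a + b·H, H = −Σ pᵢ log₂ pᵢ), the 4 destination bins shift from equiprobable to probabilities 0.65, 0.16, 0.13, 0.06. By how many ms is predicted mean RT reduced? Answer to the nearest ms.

The RT saving is b·ΔH. Equiprobable H₀ = log₂(4) = 2.0000 bits; with the given probabilities H = 1.4532 bits.
b·(H₀ − H) = 140 × (2.0000 − 1.4532) = 76.56 ms.

77 ms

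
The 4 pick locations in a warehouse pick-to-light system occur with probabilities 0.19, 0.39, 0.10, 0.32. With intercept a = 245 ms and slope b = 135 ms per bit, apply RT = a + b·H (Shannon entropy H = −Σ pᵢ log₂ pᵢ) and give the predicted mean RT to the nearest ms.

494 ms

H = 0.19·log₂(1/0.19) + 0.39·log₂(1/0.39) + 0.10·log₂(1/0.10) + 0.32·log₂(1/0.32) = 1.8433 bits.
RT = 245 + 135 × 1.8433 = 493.84 ms.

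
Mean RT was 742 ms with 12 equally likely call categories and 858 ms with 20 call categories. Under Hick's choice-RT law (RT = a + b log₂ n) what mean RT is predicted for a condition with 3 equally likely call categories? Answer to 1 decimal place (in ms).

Fit slope and intercept:
  b = (858 − 742) / (log₂ 20 − log₂ 12) = 116 / (4.3219 − 3.5850) = 157.402 ms/bit
  a = 742 − 157.402 × 3.5850 = 177.719 ms
Then RT(3) = 177.719 + 157.402 × log₂ 3 = 177.719 + 157.402 × 1.5850 ≈ 427.196 ms.

427.2 ms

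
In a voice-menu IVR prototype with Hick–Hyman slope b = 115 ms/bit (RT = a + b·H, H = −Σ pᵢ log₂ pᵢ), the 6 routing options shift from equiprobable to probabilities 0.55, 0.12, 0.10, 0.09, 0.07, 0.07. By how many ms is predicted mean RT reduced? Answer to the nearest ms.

Equiprobable entropy H₀ = log₂ 6 = 2.5850 bits.
Skewed entropy H = −Σ pᵢ log₂ pᵢ = 2.0234 bits.
ΔRT = b·(H₀ − H) = 115 × 0.5616 = 64.58 ms.

65 ms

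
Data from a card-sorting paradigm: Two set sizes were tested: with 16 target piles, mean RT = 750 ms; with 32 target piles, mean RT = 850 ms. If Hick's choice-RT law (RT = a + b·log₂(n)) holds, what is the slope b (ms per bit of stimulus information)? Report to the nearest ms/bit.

b = (RT₂ − RT₁)/(log₂ n₂ − log₂ n₁) = (850 − 750)/(5 − 4) = 100 ms/bit.

100 ms/bit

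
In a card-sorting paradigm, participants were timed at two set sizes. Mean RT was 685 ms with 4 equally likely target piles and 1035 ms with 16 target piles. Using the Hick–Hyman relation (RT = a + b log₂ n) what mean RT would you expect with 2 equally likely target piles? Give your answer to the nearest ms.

510 ms

Fit slope and intercept:
  b = (1035 − 685) / (log₂ 16 − log₂ 4) = 350 / (4 − 2) = 175 ms/bit
  a = 685 − 175 × 2 = 335 ms
Then RT(2) = 335 + 175 × log₂ 2 = 335 + 175 × 1 ≈ 510.000 ms.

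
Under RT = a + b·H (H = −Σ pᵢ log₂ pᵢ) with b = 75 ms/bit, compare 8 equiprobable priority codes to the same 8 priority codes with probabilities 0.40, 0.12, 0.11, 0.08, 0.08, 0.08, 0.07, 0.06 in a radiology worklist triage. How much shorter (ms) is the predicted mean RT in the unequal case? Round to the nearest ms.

28 ms

The RT saving is b·ΔH. Equiprobable H₀ = log₂(8) = 3.0000 bits; with the given probabilities H = 2.6327 bits.
b·(H₀ − H) = 75 × (3.0000 − 2.6327) = 27.54 ms.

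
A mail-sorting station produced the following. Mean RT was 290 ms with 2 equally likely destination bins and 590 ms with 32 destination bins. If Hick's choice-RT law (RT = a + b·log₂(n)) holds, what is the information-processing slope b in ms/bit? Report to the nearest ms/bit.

b = (RT₂ − RT₁)/(log₂ n₂ − log₂ n₁) = (590 − 290)/(5 − 1) = 75 ms/bit.

75 ms/bit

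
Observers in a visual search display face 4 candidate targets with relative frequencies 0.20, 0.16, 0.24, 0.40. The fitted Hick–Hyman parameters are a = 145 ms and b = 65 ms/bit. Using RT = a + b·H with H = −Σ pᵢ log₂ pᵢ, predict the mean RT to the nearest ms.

H = 0.20·log₂(1/0.20) + 0.16·log₂(1/0.16) + 0.24·log₂(1/0.24) + 0.40·log₂(1/0.40) = 1.9103 bits.
RT = 145 + 65 × 1.9103 = 269.17 ms.

269 ms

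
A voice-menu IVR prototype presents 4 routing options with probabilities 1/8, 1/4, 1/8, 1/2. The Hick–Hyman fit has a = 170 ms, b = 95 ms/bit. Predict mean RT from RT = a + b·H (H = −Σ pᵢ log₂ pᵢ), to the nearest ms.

Each term −pᵢ log₂ pᵢ: 0.125·3 + 0.25·2 + 0.125·3 + 0.5·1; summed, H = 1.750 bits.
Mean RT = a + bH = 170 + 95·1.750 = 336.25 ms.

336 ms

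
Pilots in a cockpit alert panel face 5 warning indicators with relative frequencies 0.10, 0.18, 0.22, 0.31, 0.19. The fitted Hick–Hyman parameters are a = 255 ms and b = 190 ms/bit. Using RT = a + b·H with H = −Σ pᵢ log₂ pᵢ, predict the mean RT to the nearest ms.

680 ms

H = 0.10·log₂(1/0.10) + 0.18·log₂(1/0.18) + 0.22·log₂(1/0.22) + 0.31·log₂(1/0.31) + 0.19·log₂(1/0.19) = 2.2371 bits.
RT = 255 + 190 × 2.2371 = 680.05 ms.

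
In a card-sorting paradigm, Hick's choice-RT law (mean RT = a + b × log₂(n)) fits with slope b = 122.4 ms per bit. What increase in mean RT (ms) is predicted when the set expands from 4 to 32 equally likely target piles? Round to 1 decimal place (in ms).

The intercept a cancels: ΔRT = b·(log₂ n₂ − log₂ n₁) = b·log₂(n₂/n₁).
log₂(32) − log₂(4) = log₂(32/4) = log₂(8) = 3.
ΔRT = 122.4 × 3.0000 = 367.200 ms.

367.2 ms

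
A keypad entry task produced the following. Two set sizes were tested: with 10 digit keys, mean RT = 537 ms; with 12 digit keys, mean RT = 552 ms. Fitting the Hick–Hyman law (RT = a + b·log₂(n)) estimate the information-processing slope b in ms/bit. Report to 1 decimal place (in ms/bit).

b = (RT₂ − RT₁)/(log₂ n₂ − log₂ n₁) = (552 − 537)/(3.5850 − 3.3219) = 57.027 ms/bit.

57.0 ms/bit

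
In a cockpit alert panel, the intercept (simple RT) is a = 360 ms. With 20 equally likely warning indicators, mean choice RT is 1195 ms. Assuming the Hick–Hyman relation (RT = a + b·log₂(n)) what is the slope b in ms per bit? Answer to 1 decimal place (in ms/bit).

log₂(20) = 4.3219 bits.
b = (RT − a)/log₂ n = (1195 − 360) / 4.3219 = 193.201 ms/bit.

193.2 ms/bit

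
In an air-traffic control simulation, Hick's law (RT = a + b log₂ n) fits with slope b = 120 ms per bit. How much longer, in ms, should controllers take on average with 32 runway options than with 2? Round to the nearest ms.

The intercept a cancels: ΔRT = b·(log₂ n₂ − log₂ n₁) = b·log₂(n₂/n₁).
log₂(32) − log₂(2) = log₂(32/2) = log₂(16) = 4.
ΔRT = 120 × 4.0000 = 480.000 ms.

480 ms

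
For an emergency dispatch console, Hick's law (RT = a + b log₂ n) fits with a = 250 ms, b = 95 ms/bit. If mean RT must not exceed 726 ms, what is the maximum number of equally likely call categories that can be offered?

Set 250 + 95·log₂ n ≤ 726 → log₂ n ≤ (726 − 250)/95 = 5.0105.
So n ≤ 2^5.0105 = 32.234; the largest integer n is 32.

32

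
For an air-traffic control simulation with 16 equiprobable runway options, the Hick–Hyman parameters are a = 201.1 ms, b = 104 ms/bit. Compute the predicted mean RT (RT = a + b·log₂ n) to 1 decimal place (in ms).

log₂(16) = 4 bits, so RT = 201.1 + 104 × 4 ≈ 617.100 ms.

617.1 ms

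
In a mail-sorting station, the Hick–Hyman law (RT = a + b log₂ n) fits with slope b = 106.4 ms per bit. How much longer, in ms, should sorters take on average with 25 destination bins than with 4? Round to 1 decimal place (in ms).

Only the slope matters, since a is common to both: ΔRT = b·log₂(n₂/n₁).
log₂(25) − log₂(4) = 4.6439 − 2 = 2.6439.
ΔRT = 106.4 × 2.6439 = 281.306 ms.

281.3 ms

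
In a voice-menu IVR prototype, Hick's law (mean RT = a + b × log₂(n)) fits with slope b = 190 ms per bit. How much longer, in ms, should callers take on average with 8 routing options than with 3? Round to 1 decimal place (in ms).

The intercept a cancels: ΔRT = b·(log₂ n₂ − log₂ n₁) = b·log₂(n₂/n₁).
log₂(8) − log₂(3) = 3 − 1.5850 = 1.4150.
ΔRT = 190 × 1.4150 = 268.857 ms.

268.9 ms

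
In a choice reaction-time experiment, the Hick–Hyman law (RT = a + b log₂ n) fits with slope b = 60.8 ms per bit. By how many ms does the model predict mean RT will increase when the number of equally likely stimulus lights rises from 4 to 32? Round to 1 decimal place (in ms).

ΔRT = (a + b log₂ n₂) − (a + b log₂ n₁) = b·(log₂ n₂ − log₂ n₁).
log₂(32) − log₂(4) = log₂(32/4) = log₂(8) = 3.
ΔRT = 60.8 × 3.0000 = 182.400 ms.

182.4 ms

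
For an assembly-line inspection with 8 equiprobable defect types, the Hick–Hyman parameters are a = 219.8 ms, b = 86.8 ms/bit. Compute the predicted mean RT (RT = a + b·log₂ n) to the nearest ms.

log₂(8) = 3 bits, so RT = 219.8 + 86.8 × 3 ≈ 480.200 ms.

480 ms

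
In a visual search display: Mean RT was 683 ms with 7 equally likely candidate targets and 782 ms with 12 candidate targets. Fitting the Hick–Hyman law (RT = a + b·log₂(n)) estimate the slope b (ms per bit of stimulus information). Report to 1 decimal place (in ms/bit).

127.3 ms/bit

Slope: b = (782 − 683) / (log₂ 12 − log₂ 7) = 99/0.7776 = 127.314 ms/bit.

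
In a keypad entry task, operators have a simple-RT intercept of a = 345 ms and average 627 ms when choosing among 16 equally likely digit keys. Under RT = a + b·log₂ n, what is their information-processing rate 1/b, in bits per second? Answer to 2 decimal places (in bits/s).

14.18 bits/s

Choice component = 627 − 345 = 282 ms over log₂(16) = 4 bits.
b = 282 / 4 = 70.500 ms/bit, so 1/b = 14.184 bits/s.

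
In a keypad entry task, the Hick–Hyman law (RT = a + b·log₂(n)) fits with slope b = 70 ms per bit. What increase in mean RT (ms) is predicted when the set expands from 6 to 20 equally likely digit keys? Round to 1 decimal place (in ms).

Only the slope matters, since a is common to both: ΔRT = b·log₂(n₂/n₁).
log₂(20) − log₂(6) = 4.3219 − 2.5850 = 1.7370.
ΔRT = 70 × 1.7370 = 121.588 ms.

121.6 ms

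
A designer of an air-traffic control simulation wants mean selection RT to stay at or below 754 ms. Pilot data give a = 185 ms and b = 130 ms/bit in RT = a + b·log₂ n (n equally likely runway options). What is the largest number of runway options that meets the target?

130·log₂ n ≤ 754 − 185 = 569, giving log₂ n ≤ 4.3769 and n ≤ 20.777. The largest whole number is 20.

20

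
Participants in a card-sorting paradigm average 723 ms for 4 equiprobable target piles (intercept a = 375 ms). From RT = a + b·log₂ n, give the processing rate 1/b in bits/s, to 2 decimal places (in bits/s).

5.75 bits/s

Choice component = 723 − 375 = 348 ms over log₂(4) = 2 bits.
b = 348 / 2 = 174.000 ms/bit, so 1/b = 5.747 bits/s.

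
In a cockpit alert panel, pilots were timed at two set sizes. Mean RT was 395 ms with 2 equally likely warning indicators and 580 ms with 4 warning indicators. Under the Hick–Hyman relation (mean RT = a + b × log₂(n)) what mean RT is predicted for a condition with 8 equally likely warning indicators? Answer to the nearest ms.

765 ms

With log₂ n on the abscissa the relation is linear; from the two conditions:
  b = (580 − 395) / (log₂ 4 − log₂ 2) = 185 / (2 − 1) = 185 ms/bit
  a = 395 − 185 × 1 = 210 ms
Then RT(8) = 210 + 185 × log₂ 8 = 210 + 185 × 3 ≈ 765.000 ms.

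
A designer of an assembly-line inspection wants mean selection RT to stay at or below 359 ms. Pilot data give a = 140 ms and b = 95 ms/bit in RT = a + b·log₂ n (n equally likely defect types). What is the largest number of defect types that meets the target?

4

Set 140 + 95·log₂ n ≤ 359 → log₂ n ≤ (359 − 140)/95 = 2.3053.
So n ≤ 2^2.3053 = 4.943; the largest integer n is 4.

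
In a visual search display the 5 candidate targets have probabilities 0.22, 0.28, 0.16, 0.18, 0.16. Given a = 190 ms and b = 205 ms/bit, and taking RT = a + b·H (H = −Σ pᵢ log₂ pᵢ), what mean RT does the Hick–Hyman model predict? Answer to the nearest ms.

659 ms

Entropy contributions −pᵢ log₂ pᵢ: 0.4806, 0.5142, 0.4230, 0.4453, 0.4230; sum H = 2.2861 bits.
RT = a + bH = 190 + 205·2.2861 = 658.66 ms.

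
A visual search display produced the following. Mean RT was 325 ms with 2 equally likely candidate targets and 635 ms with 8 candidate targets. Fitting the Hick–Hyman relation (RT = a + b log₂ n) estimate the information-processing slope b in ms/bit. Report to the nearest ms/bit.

155 ms/bit

Slope: b = (635 − 325) / (log₂ 8 − log₂ 2) = 310/2.0000 = 155 ms/bit.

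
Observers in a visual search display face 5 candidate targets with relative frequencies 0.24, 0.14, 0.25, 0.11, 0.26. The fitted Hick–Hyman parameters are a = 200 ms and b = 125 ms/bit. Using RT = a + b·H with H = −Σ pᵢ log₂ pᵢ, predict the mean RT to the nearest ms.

481 ms

Entropy contributions −pᵢ log₂ pᵢ: 0.4941, 0.3971, 0.5000, 0.3503, 0.5053; sum H = 2.2468 bits.
RT = a + bH = 200 + 125·2.2468 = 480.85 ms.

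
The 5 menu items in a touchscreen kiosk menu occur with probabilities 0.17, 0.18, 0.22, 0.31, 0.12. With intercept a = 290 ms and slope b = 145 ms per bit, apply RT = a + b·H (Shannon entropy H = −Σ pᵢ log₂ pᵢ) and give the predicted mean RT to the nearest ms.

Entropy contributions −pᵢ log₂ pᵢ: 0.4346, 0.4453, 0.4806, 0.5238, 0.3671; sum H = 2.2513 bits.
RT = a + bH = 290 + 145·2.2513 = 616.44 ms.

616 ms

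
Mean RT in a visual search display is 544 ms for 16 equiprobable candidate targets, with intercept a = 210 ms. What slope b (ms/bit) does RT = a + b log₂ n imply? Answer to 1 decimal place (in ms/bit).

16 alternatives carry log₂ 16 = 4 bits; the choice cost is 544 − 210 = 334 ms, so b = 334/4 = 83.500 ms/bit.

83.5 ms/bit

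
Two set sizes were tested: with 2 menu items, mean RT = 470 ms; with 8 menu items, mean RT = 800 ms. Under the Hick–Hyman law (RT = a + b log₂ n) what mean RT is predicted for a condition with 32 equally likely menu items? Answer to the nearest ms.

With log₂ n on the abscissa the relation is linear; from the two conditions:
  b = (800 − 470) / (log₂ 8 − log₂ 2) = 330 / (3 − 1) = 165 ms/bit
  a = 470 − 165 × 1 = 305 ms
Then RT(32) = 305 + 165 × log₂ 32 = 305 + 165 × 5 ≈ 1130.000 ms.

1130 ms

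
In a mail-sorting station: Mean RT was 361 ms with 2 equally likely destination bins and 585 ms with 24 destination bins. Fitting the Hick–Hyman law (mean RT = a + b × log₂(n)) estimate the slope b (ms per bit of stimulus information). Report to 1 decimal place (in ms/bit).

62.5 ms/bit

The slope on a log₂ axis is (585 − 361) / (4.5850 − 1) = 62.483 ms/bit.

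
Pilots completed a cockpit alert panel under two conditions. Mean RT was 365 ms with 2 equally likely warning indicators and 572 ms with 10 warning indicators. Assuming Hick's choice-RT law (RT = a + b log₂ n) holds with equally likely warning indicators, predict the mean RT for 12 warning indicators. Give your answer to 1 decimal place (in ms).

RT is linear in log₂ n, so two points fix the line:
  b = (572 − 365) / (log₂ 10 − log₂ 2) = 207 / (3.3219 − 1) = 89.150 ms/bit
  a = 365 − 89.150 × 1 = 275.850 ms
Then RT(12) = 275.850 + 89.150 × log₂ 12 = 275.850 + 89.150 × 3.5850 ≈ 595.450 ms.

595.4 ms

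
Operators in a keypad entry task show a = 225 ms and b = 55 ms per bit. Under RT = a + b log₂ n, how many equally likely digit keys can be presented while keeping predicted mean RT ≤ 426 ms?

55·log₂ n ≤ 426 − 225 = 201, giving log₂ n ≤ 3.6545 and n ≤ 12.593. The largest whole number is 12.

12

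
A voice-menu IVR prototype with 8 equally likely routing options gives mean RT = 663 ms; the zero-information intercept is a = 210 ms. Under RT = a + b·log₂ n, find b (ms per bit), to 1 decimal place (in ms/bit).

b = (663 − 210) / log₂(8) = 453 / 3 = 151.000 ms/bit.

151.0 ms/bit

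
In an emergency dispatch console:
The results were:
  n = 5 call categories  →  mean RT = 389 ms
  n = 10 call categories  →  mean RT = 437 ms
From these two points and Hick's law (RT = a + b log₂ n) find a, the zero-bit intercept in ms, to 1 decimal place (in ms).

277.5 ms

The slope on a log₂ axis is (437 − 389) / (3.3219 − 2.3219) = 48.000 ms/bit.
a = RT₁ − b·log₂ n₁ = 389 − 48.000 × 2.3219 = 277.547 ms.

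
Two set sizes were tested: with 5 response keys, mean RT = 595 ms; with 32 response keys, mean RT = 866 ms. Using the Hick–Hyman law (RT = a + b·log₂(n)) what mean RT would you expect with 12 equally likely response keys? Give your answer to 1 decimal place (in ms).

722.8 ms

Fit slope and intercept:
  b = (866 − 595) / (log₂ 32 − log₂ 5) = 271 / (5 − 2.3219) = 101.192 ms/bit
  a = 595 − 101.192 × 2.3219 = 360.039 ms
Then RT(12) = 360.039 + 101.192 × log₂ 12 = 360.039 + 101.192 × 3.5850 ≈ 722.809 ms.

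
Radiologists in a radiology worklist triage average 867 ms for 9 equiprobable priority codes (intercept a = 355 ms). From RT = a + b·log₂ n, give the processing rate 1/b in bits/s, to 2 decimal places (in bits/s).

6.19 bits/s

b = (867 − 355)/log₂ 9 = 512/3.1699 = 161.518 ms per bit = 0.16152 s/bit; the reciprocal is 6.191 bits/s.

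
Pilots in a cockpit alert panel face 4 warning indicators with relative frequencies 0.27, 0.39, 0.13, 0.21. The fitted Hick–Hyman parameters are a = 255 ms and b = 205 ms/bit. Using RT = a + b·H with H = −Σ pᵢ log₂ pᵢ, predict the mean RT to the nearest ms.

644 ms

Entropy contributions −pᵢ log₂ pᵢ: 0.5100, 0.5298, 0.3826, 0.4728; sum H = 1.8953 bits.
RT = a + bH = 255 + 205·1.8953 = 643.53 ms.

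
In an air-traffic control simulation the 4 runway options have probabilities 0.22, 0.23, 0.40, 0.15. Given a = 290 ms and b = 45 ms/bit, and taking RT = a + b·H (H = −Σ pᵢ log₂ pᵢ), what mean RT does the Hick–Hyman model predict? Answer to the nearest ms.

H = 0.22·log₂(1/0.22) + 0.23·log₂(1/0.23) + 0.40·log₂(1/0.40) + 0.15·log₂(1/0.15) = 1.9076 bits.
RT = 290 + 45 × 1.9076 = 375.84 ms.

376 ms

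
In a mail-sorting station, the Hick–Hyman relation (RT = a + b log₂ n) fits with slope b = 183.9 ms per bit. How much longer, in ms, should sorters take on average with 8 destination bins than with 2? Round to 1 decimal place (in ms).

Only the slope matters, since a is common to both: ΔRT = b·log₂(n₂/n₁).
log₂(8) − log₂(2) = log₂(8/2) = log₂(4) = 2.
ΔRT = 183.9 × 2.0000 = 367.800 ms.

367.8 ms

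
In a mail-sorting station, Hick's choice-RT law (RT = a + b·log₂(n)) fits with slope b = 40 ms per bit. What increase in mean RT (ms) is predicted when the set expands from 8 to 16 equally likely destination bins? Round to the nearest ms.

The intercept a cancels: ΔRT = b·(log₂ n₂ − log₂ n₁) = b·log₂(n₂/n₁).
log₂(16) − log₂(8) = log₂(16/8) = log₂(2) = 1.
ΔRT = 40 × 1.0000 = 40.000 ms.

40 ms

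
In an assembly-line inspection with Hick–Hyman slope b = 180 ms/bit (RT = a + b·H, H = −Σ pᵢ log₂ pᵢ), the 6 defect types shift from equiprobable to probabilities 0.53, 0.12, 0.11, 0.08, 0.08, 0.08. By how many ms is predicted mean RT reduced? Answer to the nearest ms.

91 ms

The RT saving is b·ΔH. Equiprobable H₀ = log₂(6) = 2.5850 bits; with the given probabilities H = 2.0773 bits.
b·(H₀ − H) = 180 × (2.5850 − 2.0773) = 91.37 ms.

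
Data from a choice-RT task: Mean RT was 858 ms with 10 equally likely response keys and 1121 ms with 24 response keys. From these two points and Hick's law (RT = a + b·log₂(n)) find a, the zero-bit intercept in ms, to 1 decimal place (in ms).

The slope on a log₂ axis is (1121 − 858) / (4.5850 − 3.3219) = 208.229 ms/bit.
a = RT₁ − b·log₂ n₁ = 858 − 208.229 × 3.3219 = 166.279 ms.

166.3 ms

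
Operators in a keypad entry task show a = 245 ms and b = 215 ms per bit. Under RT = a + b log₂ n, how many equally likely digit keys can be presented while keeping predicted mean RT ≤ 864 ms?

Information budget: (864 − 245)/215 = 2.8791 bits, so n ≤ 2^2.8791 = 7.357 → at most 7.

7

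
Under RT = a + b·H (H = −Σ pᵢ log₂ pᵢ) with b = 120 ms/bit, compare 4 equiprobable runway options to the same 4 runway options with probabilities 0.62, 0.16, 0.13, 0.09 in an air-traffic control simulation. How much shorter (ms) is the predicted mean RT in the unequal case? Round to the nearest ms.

54 ms

Equiprobable entropy H₀ = log₂ 4 = 2.0000 bits.
Skewed entropy H = −Σ pᵢ log₂ pᵢ = 1.5459 bits.
ΔRT = b·(H₀ − H) = 120 × 0.4541 = 54.49 ms.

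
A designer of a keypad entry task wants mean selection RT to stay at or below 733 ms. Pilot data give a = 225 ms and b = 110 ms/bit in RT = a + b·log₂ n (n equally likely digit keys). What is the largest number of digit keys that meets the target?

110·log₂ n ≤ 733 − 225 = 508, giving log₂ n ≤ 4.6182 and n ≤ 24.559. The largest whole number is 24.

24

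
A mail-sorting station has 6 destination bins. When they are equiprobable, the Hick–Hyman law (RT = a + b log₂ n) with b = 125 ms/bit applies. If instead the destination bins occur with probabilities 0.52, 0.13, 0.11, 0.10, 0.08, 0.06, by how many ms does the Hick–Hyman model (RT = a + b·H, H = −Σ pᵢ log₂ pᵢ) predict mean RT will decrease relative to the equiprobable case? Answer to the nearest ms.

Equiprobable entropy H₀ = log₂ 6 = 2.5850 bits.
Skewed entropy H = −Σ pᵢ log₂ pᵢ = 2.0907 bits.
ΔRT = b·(H₀ − H) = 125 × 0.4942 = 61.78 ms.

62 ms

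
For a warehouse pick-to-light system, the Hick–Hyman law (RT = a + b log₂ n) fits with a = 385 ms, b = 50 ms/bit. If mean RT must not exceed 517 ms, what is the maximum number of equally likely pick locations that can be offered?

Information budget: (517 − 385)/50 = 2.6400 bits, so n ≤ 2^2.6400 = 6.233 → at most 6.

6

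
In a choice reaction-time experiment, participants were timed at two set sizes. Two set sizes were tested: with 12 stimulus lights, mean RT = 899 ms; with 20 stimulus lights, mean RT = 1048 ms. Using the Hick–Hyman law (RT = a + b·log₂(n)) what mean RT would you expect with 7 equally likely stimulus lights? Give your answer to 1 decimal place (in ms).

Solve the two-equation system in a and b:
  b = (1048 − 899) / (log₂ 20 − log₂ 12) = 149 / (4.3219 − 3.5850) = 202.180 ms/bit
  a = 899 − 202.180 × 3.5850 = 174.191 ms
Then RT(7) = 174.191 + 202.180 × log₂ 7 = 174.191 + 202.180 × 2.8074 ≈ 741.783 ms.

741.8 ms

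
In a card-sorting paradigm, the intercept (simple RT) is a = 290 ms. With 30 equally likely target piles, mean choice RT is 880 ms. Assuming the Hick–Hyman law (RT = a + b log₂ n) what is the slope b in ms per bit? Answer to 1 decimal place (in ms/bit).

b = (880 − 290) / log₂(30) = 590 / 4.9069 = 120.239 ms/bit.

120.2 ms/bit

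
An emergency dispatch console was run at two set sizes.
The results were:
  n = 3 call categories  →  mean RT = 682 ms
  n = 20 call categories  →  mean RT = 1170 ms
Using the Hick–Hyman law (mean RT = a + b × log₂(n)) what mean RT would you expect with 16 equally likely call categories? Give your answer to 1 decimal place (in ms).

1112.6 ms

Fit slope and intercept:
  b = (1170 − 682) / (log₂ 20 − log₂ 3) = 488 / (4.3219 − 1.5850) = 178.300 ms/bit
  a = 682 − 178.300 × 1.5850 = 399.402 ms
Then RT(16) = 399.402 + 178.300 × log₂ 16 = 399.402 + 178.300 × 4 ≈ 1112.600 ms.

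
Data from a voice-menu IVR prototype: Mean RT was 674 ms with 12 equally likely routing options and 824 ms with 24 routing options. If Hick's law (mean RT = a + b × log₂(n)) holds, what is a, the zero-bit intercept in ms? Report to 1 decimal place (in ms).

b = (RT₂ − RT₁)/(log₂ n₂ − log₂ n₁) = (824 − 674)/(4.5850 − 3.5850) = 150.000 ms/bit.
a = RT₁ − b·log₂ n₁ = 674 − 150.000 × 3.5850 = 136.256 ms.

136.3 ms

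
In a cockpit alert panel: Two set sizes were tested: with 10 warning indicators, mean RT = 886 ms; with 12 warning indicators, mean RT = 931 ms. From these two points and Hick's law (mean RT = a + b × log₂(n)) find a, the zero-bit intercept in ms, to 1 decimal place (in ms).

317.7 ms

Slope: b = (931 − 886) / (log₂ 12 − log₂ 10) = 45/0.2630 = 171.080 ms/bit.
Intercept: a = 886 − 171.080·log₂(10) = 317.684 ms.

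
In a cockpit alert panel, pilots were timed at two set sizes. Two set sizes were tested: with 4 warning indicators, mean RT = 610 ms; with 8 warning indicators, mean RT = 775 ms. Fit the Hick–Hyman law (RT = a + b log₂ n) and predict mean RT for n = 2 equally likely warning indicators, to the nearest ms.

Solve the two-equation system in a and b:
  b = (775 − 610) / (log₂ 8 − log₂ 4) = 165 / (3 − 2) = 165 ms/bit
  a = 610 − 165 × 2 = 280 ms
Then RT(2) = 280 + 165 × log₂ 2 = 280 + 165 × 1 ≈ 445.000 ms.

445 ms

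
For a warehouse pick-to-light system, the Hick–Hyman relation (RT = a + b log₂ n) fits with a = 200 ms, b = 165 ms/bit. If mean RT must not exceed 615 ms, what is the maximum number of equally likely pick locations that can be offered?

5

Set 200 + 165·log₂ n ≤ 615 → log₂ n ≤ (615 − 200)/165 = 2.5152.
So n ≤ 2^2.5152 = 5.717; the largest integer n is 5.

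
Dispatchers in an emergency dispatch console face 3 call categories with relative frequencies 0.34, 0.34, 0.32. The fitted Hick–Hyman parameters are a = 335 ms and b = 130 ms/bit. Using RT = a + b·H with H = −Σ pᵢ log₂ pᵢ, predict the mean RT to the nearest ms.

H = 0.34·log₂(1/0.34) + 0.34·log₂(1/0.34) + 0.32·log₂(1/0.32) = 1.5844 bits.
RT = 335 + 130 × 1.5844 = 540.97 ms.

541 ms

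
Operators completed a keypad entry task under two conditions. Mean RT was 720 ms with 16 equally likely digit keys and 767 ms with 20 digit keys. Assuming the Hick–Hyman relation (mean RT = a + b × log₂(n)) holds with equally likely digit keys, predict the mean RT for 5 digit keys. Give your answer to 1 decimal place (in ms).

475.0 ms

With log₂ n on the abscissa the relation is linear; from the two conditions:
  b = (767 − 720) / (log₂ 20 − log₂ 16) = 47 / (4.3219 − 4) = 145.995 ms/bit
  a = 720 − 145.995 × 4 = 136.019 ms
Then RT(5) = 136.019 + 145.995 × log₂ 5 = 136.019 + 145.995 × 2.3219 ≈ 475.009 ms.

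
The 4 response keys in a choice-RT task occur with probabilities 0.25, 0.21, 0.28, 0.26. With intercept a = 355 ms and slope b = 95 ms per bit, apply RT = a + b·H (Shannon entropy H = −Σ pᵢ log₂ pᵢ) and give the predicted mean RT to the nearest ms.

H = 0.25·log₂(1/0.25) + 0.21·log₂(1/0.21) + 0.28·log₂(1/0.28) + 0.26·log₂(1/0.26) = 1.9923 bits.
RT = 355 + 95 × 1.9923 = 544.27 ms.

544 ms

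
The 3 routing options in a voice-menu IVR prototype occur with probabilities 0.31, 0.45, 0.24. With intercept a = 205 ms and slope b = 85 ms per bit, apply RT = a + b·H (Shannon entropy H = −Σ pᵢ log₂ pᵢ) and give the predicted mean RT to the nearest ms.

336 ms

Entropy contributions −pᵢ log₂ pᵢ: 0.5238, 0.5184, 0.4941; sum H = 1.5363 bits.
RT = a + bH = 205 + 85·1.5363 = 335.59 ms.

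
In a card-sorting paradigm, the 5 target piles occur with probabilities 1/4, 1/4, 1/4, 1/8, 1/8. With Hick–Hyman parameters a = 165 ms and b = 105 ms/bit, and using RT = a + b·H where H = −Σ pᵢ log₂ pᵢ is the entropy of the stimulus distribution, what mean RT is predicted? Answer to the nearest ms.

H = −Σ pᵢ log₂ pᵢ = 0.25·2 + 0.25·2 + 0.25·2 + 0.125·3 + 0.125·3 = 2.250 bits.
RT = 165 + 105 × 2.250 = 401.25 ms.

401 ms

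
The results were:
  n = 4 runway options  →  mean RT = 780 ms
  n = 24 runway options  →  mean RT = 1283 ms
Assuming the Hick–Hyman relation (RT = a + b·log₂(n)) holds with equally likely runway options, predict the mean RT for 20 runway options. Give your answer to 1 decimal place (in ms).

1231.8 ms

With log₂ n on the abscissa the relation is linear; from the two conditions:
  b = (1283 − 780) / (log₂ 24 − log₂ 4) = 503 / (4.5850 − 2) = 194.587 ms/bit
  a = 780 − 194.587 × 2 = 390.826 ms
Then RT(20) = 390.826 + 194.587 × log₂ 20 = 390.826 + 194.587 × 4.3219 ≈ 1231.817 ms.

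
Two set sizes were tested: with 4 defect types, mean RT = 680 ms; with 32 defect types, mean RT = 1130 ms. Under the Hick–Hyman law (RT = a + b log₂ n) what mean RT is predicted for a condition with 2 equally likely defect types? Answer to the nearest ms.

RT is linear in log₂ n, so two points fix the line:
  b = (1130 − 680) / (log₂ 32 − log₂ 4) = 450 / (5 − 2) = 150 ms/bit
  a = 680 − 150 × 2 = 380 ms
Then RT(2) = 380 + 150 × log₂ 2 = 380 + 150 × 1 ≈ 530.000 ms.

530 ms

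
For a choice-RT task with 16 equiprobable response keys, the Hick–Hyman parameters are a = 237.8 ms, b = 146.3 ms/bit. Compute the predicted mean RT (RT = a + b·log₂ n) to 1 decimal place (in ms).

log₂(16) = 4 bits, so RT = 237.8 + 146.3 × 4 ≈ 823.000 ms.

823.0 ms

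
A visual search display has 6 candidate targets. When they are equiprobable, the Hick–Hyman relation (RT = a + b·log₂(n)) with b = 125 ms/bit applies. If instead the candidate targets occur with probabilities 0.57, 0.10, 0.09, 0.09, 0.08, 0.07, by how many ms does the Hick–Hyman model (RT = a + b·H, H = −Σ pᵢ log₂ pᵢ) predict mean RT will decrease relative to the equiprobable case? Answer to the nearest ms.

76 ms

Equiprobable entropy H₀ = log₂ 6 = 2.5850 bits.
Skewed entropy H = −Σ pᵢ log₂ pᵢ = 1.9798 bits.
ΔRT = b·(H₀ − H) = 125 × 0.6051 = 75.64 ms.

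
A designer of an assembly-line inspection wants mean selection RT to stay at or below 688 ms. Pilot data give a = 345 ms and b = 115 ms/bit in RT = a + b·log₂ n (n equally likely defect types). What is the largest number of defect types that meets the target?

Set 345 + 115·log₂ n ≤ 688 → log₂ n ≤ (688 − 345)/115 = 2.9826.
So n ≤ 2^2.9826 = 7.904; the largest integer n is 7.

7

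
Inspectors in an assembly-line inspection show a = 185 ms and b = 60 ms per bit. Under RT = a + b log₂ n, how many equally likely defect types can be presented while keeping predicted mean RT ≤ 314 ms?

Information budget: (314 − 185)/60 = 2.1500 bits, so n ≤ 2^2.1500 = 4.438 → at most 4.

4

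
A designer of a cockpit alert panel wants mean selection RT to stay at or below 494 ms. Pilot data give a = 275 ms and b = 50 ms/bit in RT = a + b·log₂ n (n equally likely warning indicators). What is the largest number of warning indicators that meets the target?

Set 275 + 50·log₂ n ≤ 494 → log₂ n ≤ (494 − 275)/50 = 4.3800.
So n ≤ 2^4.3800 = 20.821; the largest integer n is 20.

20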